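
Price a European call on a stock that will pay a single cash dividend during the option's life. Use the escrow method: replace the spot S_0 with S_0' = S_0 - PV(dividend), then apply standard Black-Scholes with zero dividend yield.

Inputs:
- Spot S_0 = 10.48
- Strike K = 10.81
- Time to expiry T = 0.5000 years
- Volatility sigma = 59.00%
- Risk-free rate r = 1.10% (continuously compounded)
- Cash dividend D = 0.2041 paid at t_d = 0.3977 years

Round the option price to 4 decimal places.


Answer: Price = 1.5103

Derivation:
PV(D) = D * exp(-r * t_d) = 0.2041 * 0.99563486 = 0.20320907
S_0' = S_0 - PV(D) = 10.4800 - 0.20320907 = 10.27679093
d1 = (ln(S_0'/K) + (r + sigma^2/2)*T) / (sigma*sqrt(T)) = 0.10053240
d2 = d1 - sigma*sqrt(T) = -0.31666060
exp(-rT) = 0.99451510
N(d1) = 0.54003917; N(d2) = 0.37575057
C = S_0' * N(d1) - K * exp(-rT) * N(d2) = 10.27679093 * 0.54003917 - 10.8100 * 0.99451510 * 0.37575057 = 1.5103


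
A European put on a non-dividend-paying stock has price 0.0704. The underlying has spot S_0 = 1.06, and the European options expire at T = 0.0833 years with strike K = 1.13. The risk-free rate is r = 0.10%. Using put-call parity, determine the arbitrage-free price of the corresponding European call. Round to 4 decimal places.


Answer: Call price = 0.0005

Derivation:
Put-call parity: C - P = S_0 * exp(-qT) - K * exp(-rT).
S_0 * exp(-qT) = 1.0600 * 1.00000000 = 1.06000000
K * exp(-rT) = 1.1300 * 0.99991670 = 1.12990587
C = P + S*exp(-qT) - K*exp(-rT)
C = 0.0704 + 1.06000000 - 1.12990587 = 0.0005


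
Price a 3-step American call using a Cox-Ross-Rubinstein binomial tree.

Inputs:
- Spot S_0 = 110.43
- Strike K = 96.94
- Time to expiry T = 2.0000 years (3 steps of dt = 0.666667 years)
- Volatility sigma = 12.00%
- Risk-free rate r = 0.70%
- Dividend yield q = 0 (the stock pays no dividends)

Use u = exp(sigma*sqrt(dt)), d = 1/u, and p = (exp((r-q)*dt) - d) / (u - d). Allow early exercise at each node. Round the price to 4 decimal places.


Answer: Price = V(0,0) = 16.6485

Derivation:
dt = T/N = 0.666667
u = exp(sigma*sqrt(dt)) = 1.102940; d = 1/u = 0.906667
p = (exp((r-q)*dt) - d) / (u - d) = 0.499357
Discount per step: exp(-r*dt) = 0.995344
Stock lattice S(k, i) with i counting down-moves:
  k=0: S(0,0) = 110.4300
  k=1: S(1,0) = 121.7977; S(1,1) = 100.1233
  k=2: S(2,0) = 134.3356; S(2,1) = 110.4300; S(2,2) = 90.7785
  k=3: S(3,0) = 148.1641; S(3,1) = 121.7977; S(3,2) = 100.1233; S(3,3) = 82.3059
Terminal payoffs V(N, i) = max(S_T - K, 0):
  V(3,0) = 51.224124; V(3,1) = 24.857694; V(3,2) = 3.183282; V(3,3) = 0.000000
Backward induction: V(k, i) = exp(-r*dt) * [p * V(k+1, i) + (1-p) * V(k+1, i+1)]; then take max(V_cont, immediate exercise) for American.
  V(2,0) = exp(-r*dt) * [p*51.224124 + (1-p)*24.857694] = 37.846915; exercise = 37.395582; V(2,0) = max -> 37.846915
  V(2,1) = exp(-r*dt) * [p*24.857694 + (1-p)*3.183282] = 13.941333; exercise = 13.490000; V(2,1) = max -> 13.941333
  V(2,2) = exp(-r*dt) * [p*3.183282 + (1-p)*0.000000] = 1.582192; exercise = 0.000000; V(2,2) = max -> 1.582192
  V(1,0) = exp(-r*dt) * [p*37.846915 + (1-p)*13.941333] = 25.758259; exercise = 24.857694; V(1,0) = max -> 25.758259
  V(1,1) = exp(-r*dt) * [p*13.941333 + (1-p)*1.582192] = 7.717711; exercise = 3.183282; V(1,1) = max -> 7.717711
  V(0,0) = exp(-r*dt) * [p*25.758259 + (1-p)*7.717711] = 16.648504; exercise = 13.490000; V(0,0) = max -> 16.648504


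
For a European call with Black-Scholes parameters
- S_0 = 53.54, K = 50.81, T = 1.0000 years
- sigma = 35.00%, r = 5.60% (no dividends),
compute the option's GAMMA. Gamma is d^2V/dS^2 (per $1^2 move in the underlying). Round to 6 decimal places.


Answer: Gamma = 0.018931

Derivation:
d1 = 0.4845310071; d2 = 0.1345310071
phi(d1) = 0.3547564854; exp(-qT) = 1.0000000000; exp(-rT) = 0.9455391359
Gamma = exp(-qT) * phi(d1) / (S * sigma * sqrt(T)) = 1.0000000000 * 0.3547564854 / (53.5400 * 0.3500 * 1.0000000000) = 0.018931


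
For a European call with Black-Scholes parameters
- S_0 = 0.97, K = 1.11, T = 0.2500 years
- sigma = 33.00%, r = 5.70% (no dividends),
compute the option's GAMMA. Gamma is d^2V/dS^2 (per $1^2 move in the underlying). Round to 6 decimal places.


Answer: Gamma = 2.020276

Derivation:
d1 = -0.6482225625; d2 = -0.8132225625
phi(d1) = 0.3233452056; exp(-qT) = 1.0000000000; exp(-rT) = 0.9858510507
Gamma = exp(-qT) * phi(d1) / (S * sigma * sqrt(T)) = 1.0000000000 * 0.3233452056 / (0.9700 * 0.3300 * 0.5000000000) = 2.020276


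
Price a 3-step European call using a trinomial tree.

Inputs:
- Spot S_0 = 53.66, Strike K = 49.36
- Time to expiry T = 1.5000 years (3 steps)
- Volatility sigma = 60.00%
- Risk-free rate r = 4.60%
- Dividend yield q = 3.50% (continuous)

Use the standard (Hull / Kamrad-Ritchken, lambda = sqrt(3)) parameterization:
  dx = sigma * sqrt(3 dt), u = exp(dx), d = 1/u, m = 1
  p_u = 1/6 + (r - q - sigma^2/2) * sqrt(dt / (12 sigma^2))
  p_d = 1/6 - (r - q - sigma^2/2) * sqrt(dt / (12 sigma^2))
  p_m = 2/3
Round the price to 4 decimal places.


dt = T/N = 0.500000; dx = sigma*sqrt(3*dt) = 0.734847
u = exp(dx) = 2.085163; d = 1/u = 0.479579
p_u = 0.109172, p_m = 0.666667, p_d = 0.224162
Discount per step: exp(-r*dt) = 0.977262
Stock lattice S(k, j) with j the centered position index:
  k=0: S(0,+0) = 53.6600
  k=1: S(1,-1) = 25.7342; S(1,+0) = 53.6600; S(1,+1) = 111.8898
  k=2: S(2,-2) = 12.3416; S(2,-1) = 25.7342; S(2,+0) = 53.6600; S(2,+1) = 111.8898; S(2,+2) = 233.3085
  k=3: S(3,-3) = 5.9188; S(3,-2) = 12.3416; S(3,-1) = 25.7342; S(3,+0) = 53.6600; S(3,+1) = 111.8898; S(3,+2) = 233.3085; S(3,+3) = 486.4862
Terminal payoffs V(N, j) = max(S_T - K, 0):
  V(3,-3) = 0.000000; V(3,-2) = 0.000000; V(3,-1) = 0.000000; V(3,+0) = 4.300000; V(3,+1) = 62.529835; V(3,+2) = 183.948518; V(3,+3) = 437.126238
Backward induction: V(k, j) = exp(-r*dt) * [p_u * V(k+1, j+1) + p_m * V(k+1, j) + p_d * V(k+1, j-1)]
  V(2,-2) = exp(-r*dt) * [p_u*0.000000 + p_m*0.000000 + p_d*0.000000] = 0.000000
  V(2,-1) = exp(-r*dt) * [p_u*4.300000 + p_m*0.000000 + p_d*0.000000] = 0.458764
  V(2,+0) = exp(-r*dt) * [p_u*62.529835 + p_m*4.300000 + p_d*0.000000] = 9.472757
  V(2,+1) = exp(-r*dt) * [p_u*183.948518 + p_m*62.529835 + p_d*4.300000] = 61.306044
  V(2,+2) = exp(-r*dt) * [p_u*437.126238 + p_m*183.948518 + p_d*62.529835] = 180.178812
  V(1,-1) = exp(-r*dt) * [p_u*9.472757 + p_m*0.458764 + p_d*0.000000] = 1.309532
  V(1,+0) = exp(-r*dt) * [p_u*61.306044 + p_m*9.472757 + p_d*0.458764] = 12.812784
  V(1,+1) = exp(-r*dt) * [p_u*180.178812 + p_m*61.306044 + p_d*9.472757] = 61.239716
  V(0,+0) = exp(-r*dt) * [p_u*61.239716 + p_m*12.812784 + p_d*1.309532] = 15.168137

Answer: Price = V(0,0) = 15.1681


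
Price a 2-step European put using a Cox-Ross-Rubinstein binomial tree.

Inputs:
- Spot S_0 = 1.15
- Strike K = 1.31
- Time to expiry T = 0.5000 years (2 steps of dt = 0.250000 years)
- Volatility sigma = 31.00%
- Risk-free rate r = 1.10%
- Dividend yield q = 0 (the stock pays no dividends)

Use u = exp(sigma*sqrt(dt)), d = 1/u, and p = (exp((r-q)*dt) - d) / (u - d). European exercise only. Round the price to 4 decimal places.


Answer: Price = V(0,0) = 0.2095

Derivation:
dt = T/N = 0.250000
u = exp(sigma*sqrt(dt)) = 1.167658; d = 1/u = 0.856415
p = (exp((r-q)*dt) - d) / (u - d) = 0.470175
Discount per step: exp(-r*dt) = 0.997254
Stock lattice S(k, i) with i counting down-moves:
  k=0: S(0,0) = 1.1500
  k=1: S(1,0) = 1.3428; S(1,1) = 0.9849
  k=2: S(2,0) = 1.5679; S(2,1) = 1.1500; S(2,2) = 0.8435
Terminal payoffs V(N, i) = max(K - S_T, 0):
  V(2,0) = 0.000000; V(2,1) = 0.160000; V(2,2) = 0.466536
Backward induction: V(k, i) = exp(-r*dt) * [p * V(k+1, i) + (1-p) * V(k+1, i+1)].
  V(1,0) = exp(-r*dt) * [p*0.000000 + (1-p)*0.160000] = 0.084539
  V(1,1) = exp(-r*dt) * [p*0.160000 + (1-p)*0.466536] = 0.321525
  V(0,0) = exp(-r*dt) * [p*0.084539 + (1-p)*0.321525] = 0.209523


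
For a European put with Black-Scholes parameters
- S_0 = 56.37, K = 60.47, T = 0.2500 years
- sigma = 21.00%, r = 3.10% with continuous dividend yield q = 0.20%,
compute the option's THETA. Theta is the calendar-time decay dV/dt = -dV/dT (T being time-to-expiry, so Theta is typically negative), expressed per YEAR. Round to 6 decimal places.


Answer: Theta = -2.762060

Derivation:
d1 = -0.5471216399; d2 = -0.6521216399
phi(d1) = 0.3434857758; exp(-qT) = 0.9995001250; exp(-rT) = 0.9922799538
Theta = -S*exp(-qT)*phi(d1)*sigma/(2*sqrt(T)) + r*K*exp(-rT)*N(-d2) - q*S*exp(-qT)*N(-d1)
N(-d1) = 0.7078524169; N(-d2) = 0.7428386475; sqrt(T) = 0.5000000000
Term 1 = -56.3700 * 0.9995001250 * 0.3434857758 * 0.2100 / (2 * 0.5000000000) = -4.0640490357
Term 2 = 0.0310 * 60.4700 * 0.9922799538 * 0.7428386475 = 1.3817528556
Term 3 = -0.0020 * 56.3700 * 0.9995001250 * 0.7078524169 = -0.0797633898
Theta = -4.0640490357 + (1.3817528556) + (-0.0797633898) = -2.762060


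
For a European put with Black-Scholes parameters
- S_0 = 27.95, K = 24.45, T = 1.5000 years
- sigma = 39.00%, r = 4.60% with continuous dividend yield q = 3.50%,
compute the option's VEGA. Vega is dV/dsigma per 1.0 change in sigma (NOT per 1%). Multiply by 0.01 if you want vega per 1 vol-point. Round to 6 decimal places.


d1 = 0.5534632200; d2 = 0.0758127202
phi(d1) = 0.3422891945; exp(-qT) = 0.9488543211; exp(-rT) = 0.9333266801
Vega = S * exp(-qT) * phi(d1) * sqrt(T) = 27.9500 * 0.9488543211 * 0.3422891945 * 1.2247448714 = 11.117834

Answer: Vega = 11.117834


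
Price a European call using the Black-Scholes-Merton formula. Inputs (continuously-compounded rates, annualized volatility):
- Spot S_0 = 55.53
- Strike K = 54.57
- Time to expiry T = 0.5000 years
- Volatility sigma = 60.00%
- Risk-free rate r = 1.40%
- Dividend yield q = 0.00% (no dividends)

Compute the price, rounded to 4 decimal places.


Answer: Price = 9.9016

Derivation:
d1 = (ln(S/K) + (r - q + 0.5*sigma^2) * T) / (sigma * sqrt(T)) = 0.26973563
d2 = d1 - sigma * sqrt(T) = -0.15452844
exp(-rT) = 0.99302444; exp(-qT) = 1.00000000
C = S_0 * exp(-qT) * N(d1) - K * exp(-rT) * N(d2)
N(d1) = 0.60631817; N(d2) = 0.43859654
C = 55.5300 * 1.00000000 * 0.60631817 - 54.5700 * 0.99302444 * 0.43859654 = 9.9016


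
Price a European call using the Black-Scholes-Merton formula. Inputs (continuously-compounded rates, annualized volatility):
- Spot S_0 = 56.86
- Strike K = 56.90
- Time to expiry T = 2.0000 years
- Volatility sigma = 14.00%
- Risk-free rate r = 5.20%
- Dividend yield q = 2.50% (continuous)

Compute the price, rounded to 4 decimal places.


Answer: Price = 5.7072

Derivation:
d1 = (ln(S/K) + (r - q + 0.5*sigma^2) * T) / (sigma * sqrt(T)) = 0.36818426
d2 = d1 - sigma * sqrt(T) = 0.17019436
exp(-rT) = 0.90122530; exp(-qT) = 0.95122942
C = S_0 * exp(-qT) * N(d1) - K * exp(-rT) * N(d2)
N(d1) = 0.64363208; N(d2) = 0.56757136
C = 56.8600 * 0.95122942 * 0.64363208 - 56.9000 * 0.90122530 * 0.56757136 = 5.7072


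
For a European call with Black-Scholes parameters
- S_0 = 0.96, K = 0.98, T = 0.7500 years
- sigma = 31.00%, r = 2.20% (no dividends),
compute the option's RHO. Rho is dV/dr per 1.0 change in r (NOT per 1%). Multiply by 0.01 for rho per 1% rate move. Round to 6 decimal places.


d1 = 0.1188902500; d2 = -0.1495776252
phi(d1) = 0.3961327174; exp(-qT) = 1.0000000000; exp(-rT) = 0.9836353794
N(d2) = 0.4405489310
Rho = K*T*exp(-rT)*N(d2) = 0.9800 * 0.7500 * 0.9836353794 * 0.4405489310 = 0.318505

Answer: Rho = 0.318505


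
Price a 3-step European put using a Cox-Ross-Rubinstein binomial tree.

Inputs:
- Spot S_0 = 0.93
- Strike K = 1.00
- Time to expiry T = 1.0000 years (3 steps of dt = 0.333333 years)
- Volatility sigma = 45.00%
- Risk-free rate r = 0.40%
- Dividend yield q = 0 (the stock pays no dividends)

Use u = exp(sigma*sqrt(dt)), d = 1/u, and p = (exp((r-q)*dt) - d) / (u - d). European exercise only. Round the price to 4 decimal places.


Answer: Price = V(0,0) = 0.2183

Derivation:
dt = T/N = 0.333333
u = exp(sigma*sqrt(dt)) = 1.296681; d = 1/u = 0.771200
p = (exp((r-q)*dt) - d) / (u - d) = 0.437950
Discount per step: exp(-r*dt) = 0.998668
Stock lattice S(k, i) with i counting down-moves:
  k=0: S(0,0) = 0.9300
  k=1: S(1,0) = 1.2059; S(1,1) = 0.7172
  k=2: S(2,0) = 1.5637; S(2,1) = 0.9300; S(2,2) = 0.5531
  k=3: S(3,0) = 2.0276; S(3,1) = 1.2059; S(3,2) = 0.7172; S(3,3) = 0.4266
Terminal payoffs V(N, i) = max(K - S_T, 0):
  V(3,0) = 0.000000; V(3,1) = 0.000000; V(3,2) = 0.282784; V(3,3) = 0.573436
Backward induction: V(k, i) = exp(-r*dt) * [p * V(k+1, i) + (1-p) * V(k+1, i+1)].
  V(2,0) = exp(-r*dt) * [p*0.000000 + (1-p)*0.000000] = 0.000000
  V(2,1) = exp(-r*dt) * [p*0.000000 + (1-p)*0.282784] = 0.158727
  V(2,2) = exp(-r*dt) * [p*0.282784 + (1-p)*0.573436] = 0.445551
  V(1,0) = exp(-r*dt) * [p*0.000000 + (1-p)*0.158727] = 0.089094
  V(1,1) = exp(-r*dt) * [p*0.158727 + (1-p)*0.445551] = 0.319510
  V(0,0) = exp(-r*dt) * [p*0.089094 + (1-p)*0.319510] = 0.218308


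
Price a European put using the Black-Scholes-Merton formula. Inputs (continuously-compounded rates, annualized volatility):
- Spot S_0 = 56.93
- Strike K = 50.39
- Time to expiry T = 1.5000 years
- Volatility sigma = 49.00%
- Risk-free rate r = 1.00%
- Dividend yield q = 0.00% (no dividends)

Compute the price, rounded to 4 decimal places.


Answer: Price = 9.2392

Derivation:
d1 = (ln(S/K) + (r - q + 0.5*sigma^2) * T) / (sigma * sqrt(T)) = 0.52839776
d2 = d1 - sigma * sqrt(T) = -0.07172722
exp(-rT) = 0.98511194; exp(-qT) = 1.00000000
P = K * exp(-rT) * N(-d2) - S_0 * exp(-qT) * N(-d1)
N(-d1) = 0.29861165; N(-d2) = 0.52859051
P = 50.3900 * 0.98511194 * 0.52859051 - 56.9300 * 1.00000000 * 0.29861165 = 9.2392


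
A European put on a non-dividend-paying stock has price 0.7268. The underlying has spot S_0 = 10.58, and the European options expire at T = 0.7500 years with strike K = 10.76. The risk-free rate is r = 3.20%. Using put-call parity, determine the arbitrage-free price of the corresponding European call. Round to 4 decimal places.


Put-call parity: C - P = S_0 * exp(-qT) - K * exp(-rT).
S_0 * exp(-qT) = 10.5800 * 1.00000000 = 10.58000000
K * exp(-rT) = 10.7600 * 0.97628571 = 10.50483424
C = P + S*exp(-qT) - K*exp(-rT)
C = 0.7268 + 10.58000000 - 10.50483424 = 0.8020

Answer: Call price = 0.8020


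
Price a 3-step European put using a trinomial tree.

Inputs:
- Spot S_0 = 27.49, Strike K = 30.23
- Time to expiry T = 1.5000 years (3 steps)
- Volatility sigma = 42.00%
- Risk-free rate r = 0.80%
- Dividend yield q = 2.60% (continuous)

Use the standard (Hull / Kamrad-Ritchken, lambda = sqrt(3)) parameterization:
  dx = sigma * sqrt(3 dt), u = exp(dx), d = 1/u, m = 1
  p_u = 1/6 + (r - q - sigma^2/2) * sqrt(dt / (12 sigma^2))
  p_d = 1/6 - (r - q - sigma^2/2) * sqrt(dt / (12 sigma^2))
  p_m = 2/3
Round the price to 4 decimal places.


Answer: Price = V(0,0) = 7.4367

Derivation:
dt = T/N = 0.500000; dx = sigma*sqrt(3*dt) = 0.514393
u = exp(dx) = 1.672623; d = 1/u = 0.597863
p_u = 0.115052, p_m = 0.666667, p_d = 0.218281
Discount per step: exp(-r*dt) = 0.996008
Stock lattice S(k, j) with j the centered position index:
  k=0: S(0,+0) = 27.4900
  k=1: S(1,-1) = 16.4353; S(1,+0) = 27.4900; S(1,+1) = 45.9804
  k=2: S(2,-2) = 9.8260; S(2,-1) = 16.4353; S(2,+0) = 27.4900; S(2,+1) = 45.9804; S(2,+2) = 76.9079
  k=3: S(3,-3) = 5.8746; S(3,-2) = 9.8260; S(3,-1) = 16.4353; S(3,+0) = 27.4900; S(3,+1) = 45.9804; S(3,+2) = 76.9079; S(3,+3) = 128.6378
Terminal payoffs V(N, j) = max(K - S_T, 0):
  V(3,-3) = 24.355366; V(3,-2) = 20.403954; V(3,-1) = 13.794733; V(3,+0) = 2.740000; V(3,+1) = 0.000000; V(3,+2) = 0.000000; V(3,+3) = 0.000000
Backward induction: V(k, j) = exp(-r*dt) * [p_u * V(k+1, j+1) + p_m * V(k+1, j) + p_d * V(k+1, j-1)]
  V(2,-2) = exp(-r*dt) * [p_u*13.794733 + p_m*20.403954 + p_d*24.355366] = 20.424205
  V(2,-1) = exp(-r*dt) * [p_u*2.740000 + p_m*13.794733 + p_d*20.403954] = 13.909775
  V(2,+0) = exp(-r*dt) * [p_u*0.000000 + p_m*2.740000 + p_d*13.794733] = 4.818481
  V(2,+1) = exp(-r*dt) * [p_u*0.000000 + p_m*0.000000 + p_d*2.740000] = 0.595702
  V(2,+2) = exp(-r*dt) * [p_u*0.000000 + p_m*0.000000 + p_d*0.000000] = 0.000000
  V(1,-1) = exp(-r*dt) * [p_u*4.818481 + p_m*13.909775 + p_d*20.424205] = 14.228747
  V(1,+0) = exp(-r*dt) * [p_u*0.595702 + p_m*4.818481 + p_d*13.909775] = 6.291878
  V(1,+1) = exp(-r*dt) * [p_u*0.000000 + p_m*0.595702 + p_d*4.818481] = 1.443133
  V(0,+0) = exp(-r*dt) * [p_u*1.443133 + p_m*6.291878 + p_d*14.228747] = 7.436679


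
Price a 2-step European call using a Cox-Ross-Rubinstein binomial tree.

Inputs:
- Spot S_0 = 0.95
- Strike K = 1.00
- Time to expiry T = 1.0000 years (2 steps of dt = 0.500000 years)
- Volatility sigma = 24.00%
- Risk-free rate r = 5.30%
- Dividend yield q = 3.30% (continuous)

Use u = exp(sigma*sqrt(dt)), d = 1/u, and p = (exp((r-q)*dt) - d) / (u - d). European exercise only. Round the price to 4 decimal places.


dt = T/N = 0.500000
u = exp(sigma*sqrt(dt)) = 1.184956; d = 1/u = 0.843913
p = (exp((r-q)*dt) - d) / (u - d) = 0.487144
Discount per step: exp(-r*dt) = 0.973848
Stock lattice S(k, i) with i counting down-moves:
  k=0: S(0,0) = 0.9500
  k=1: S(1,0) = 1.1257; S(1,1) = 0.8017
  k=2: S(2,0) = 1.3339; S(2,1) = 0.9500; S(2,2) = 0.6766
Terminal payoffs V(N, i) = max(S_T - K, 0):
  V(2,0) = 0.333915; V(2,1) = 0.000000; V(2,2) = 0.000000
Backward induction: V(k, i) = exp(-r*dt) * [p * V(k+1, i) + (1-p) * V(k+1, i+1)].
  V(1,0) = exp(-r*dt) * [p*0.333915 + (1-p)*0.000000] = 0.158411
  V(1,1) = exp(-r*dt) * [p*0.000000 + (1-p)*0.000000] = 0.000000
  V(0,0) = exp(-r*dt) * [p*0.158411 + (1-p)*0.000000] = 0.075151

Answer: Price = V(0,0) = 0.0752


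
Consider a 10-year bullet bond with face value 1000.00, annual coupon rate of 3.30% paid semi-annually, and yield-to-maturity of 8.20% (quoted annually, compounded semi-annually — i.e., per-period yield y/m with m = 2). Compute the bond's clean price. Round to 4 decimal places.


Answer: Price = 669.9660

Derivation:
Coupon per period c = face * coupon_rate / m = 16.500000
Periods per year m = 2; per-period yield y/m = 0.041000
Number of cashflows N = 20
Cashflows (t years, CF_t, discount factor 1/(1+y/m)^(m*t), PV):
  t = 0.5000: CF_t = 16.500000, DF = 0.960615, PV = 15.850144
  t = 1.0000: CF_t = 16.500000, DF = 0.922781, PV = 15.225883
  t = 1.5000: CF_t = 16.500000, DF = 0.886437, PV = 14.626208
  t = 2.0000: CF_t = 16.500000, DF = 0.851524, PV = 14.050152
  t = 2.5000: CF_t = 16.500000, DF = 0.817987, PV = 13.496784
  t = 3.0000: CF_t = 16.500000, DF = 0.785770, PV = 12.965210
  t = 3.5000: CF_t = 16.500000, DF = 0.754823, PV = 12.454573
  t = 4.0000: CF_t = 16.500000, DF = 0.725094, PV = 11.964047
  t = 4.5000: CF_t = 16.500000, DF = 0.696536, PV = 11.492840
  t = 5.0000: CF_t = 16.500000, DF = 0.669103, PV = 11.040193
  t = 5.5000: CF_t = 16.500000, DF = 0.642750, PV = 10.605372
  t = 6.0000: CF_t = 16.500000, DF = 0.617435, PV = 10.187678
  t = 6.5000: CF_t = 16.500000, DF = 0.593117, PV = 9.786434
  t = 7.0000: CF_t = 16.500000, DF = 0.569757, PV = 9.400993
  t = 7.5000: CF_t = 16.500000, DF = 0.547317, PV = 9.030733
  t = 8.0000: CF_t = 16.500000, DF = 0.525761, PV = 8.675056
  t = 8.5000: CF_t = 16.500000, DF = 0.505054, PV = 8.333387
  t = 9.0000: CF_t = 16.500000, DF = 0.485162, PV = 8.005175
  t = 9.5000: CF_t = 16.500000, DF = 0.466054, PV = 7.689889
  t = 10.0000: CF_t = 1016.500000, DF = 0.447698, PV = 455.085285
Price P = sum_t PV_t = 669.966035


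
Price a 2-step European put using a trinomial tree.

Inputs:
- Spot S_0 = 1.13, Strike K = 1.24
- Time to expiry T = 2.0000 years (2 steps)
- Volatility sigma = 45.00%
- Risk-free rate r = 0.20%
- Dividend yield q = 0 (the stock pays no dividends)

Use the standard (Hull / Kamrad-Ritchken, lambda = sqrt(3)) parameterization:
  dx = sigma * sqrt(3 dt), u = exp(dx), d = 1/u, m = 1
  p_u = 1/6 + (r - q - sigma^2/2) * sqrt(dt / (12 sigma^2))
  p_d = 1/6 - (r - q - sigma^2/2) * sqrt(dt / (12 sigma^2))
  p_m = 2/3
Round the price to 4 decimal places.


Answer: Price = V(0,0) = 0.3276

Derivation:
dt = T/N = 1.000000; dx = sigma*sqrt(3*dt) = 0.779423
u = exp(dx) = 2.180214; d = 1/u = 0.458671
p_u = 0.102998, p_m = 0.666667, p_d = 0.230336
Discount per step: exp(-r*dt) = 0.998002
Stock lattice S(k, j) with j the centered position index:
  k=0: S(0,+0) = 1.1300
  k=1: S(1,-1) = 0.5183; S(1,+0) = 1.1300; S(1,+1) = 2.4636
  k=2: S(2,-2) = 0.2377; S(2,-1) = 0.5183; S(2,+0) = 1.1300; S(2,+1) = 2.4636; S(2,+2) = 5.3713
Terminal payoffs V(N, j) = max(K - S_T, 0):
  V(2,-2) = 1.002272; V(2,-1) = 0.721702; V(2,+0) = 0.110000; V(2,+1) = 0.000000; V(2,+2) = 0.000000
Backward induction: V(k, j) = exp(-r*dt) * [p_u * V(k+1, j+1) + p_m * V(k+1, j) + p_d * V(k+1, j-1)]
  V(1,-1) = exp(-r*dt) * [p_u*0.110000 + p_m*0.721702 + p_d*1.002272] = 0.721878
  V(1,+0) = exp(-r*dt) * [p_u*0.000000 + p_m*0.110000 + p_d*0.721702] = 0.239088
  V(1,+1) = exp(-r*dt) * [p_u*0.000000 + p_m*0.000000 + p_d*0.110000] = 0.025286
  V(0,+0) = exp(-r*dt) * [p_u*0.025286 + p_m*0.239088 + p_d*0.721878] = 0.327615


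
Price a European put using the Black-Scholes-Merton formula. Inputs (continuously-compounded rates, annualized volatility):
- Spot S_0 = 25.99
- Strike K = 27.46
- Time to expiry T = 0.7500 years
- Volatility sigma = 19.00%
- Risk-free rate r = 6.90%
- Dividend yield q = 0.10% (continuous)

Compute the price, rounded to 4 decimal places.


Answer: Price = 1.7591

Derivation:
d1 = (ln(S/K) + (r - q + 0.5*sigma^2) * T) / (sigma * sqrt(T)) = 0.05785018
d2 = d1 - sigma * sqrt(T) = -0.10669464
exp(-rT) = 0.94956623; exp(-qT) = 0.99925028
P = K * exp(-rT) * N(-d2) - S_0 * exp(-qT) * N(-d1)
N(-d1) = 0.47693398; N(-d2) = 0.54248438
P = 27.4600 * 0.94956623 * 0.54248438 - 25.9900 * 0.99925028 * 0.47693398 = 1.7591


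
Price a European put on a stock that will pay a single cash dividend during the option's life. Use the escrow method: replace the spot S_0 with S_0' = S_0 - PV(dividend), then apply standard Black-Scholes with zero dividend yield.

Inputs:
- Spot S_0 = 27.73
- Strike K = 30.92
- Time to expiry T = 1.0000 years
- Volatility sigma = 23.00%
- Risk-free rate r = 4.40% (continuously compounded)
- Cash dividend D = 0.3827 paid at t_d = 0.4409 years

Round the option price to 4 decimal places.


Answer: Price = 3.8736

Derivation:
PV(D) = D * exp(-r * t_d) = 0.3827 * 0.98078736 = 0.37534732
S_0' = S_0 - PV(D) = 27.7300 - 0.37534732 = 27.35465268
d1 = (ln(S_0'/K) + (r + sigma^2/2)*T) / (sigma*sqrt(T)) = -0.22637649
d2 = d1 - sigma*sqrt(T) = -0.45637649
exp(-rT) = 0.95695396
N(-d1) = 0.58954569; N(-d2) = 0.67594037
P = K * exp(-rT) * N(-d2) - S_0' * N(-d1) = 30.9200 * 0.95695396 * 0.67594037 - 27.35465268 * 0.58954569 = 3.8736


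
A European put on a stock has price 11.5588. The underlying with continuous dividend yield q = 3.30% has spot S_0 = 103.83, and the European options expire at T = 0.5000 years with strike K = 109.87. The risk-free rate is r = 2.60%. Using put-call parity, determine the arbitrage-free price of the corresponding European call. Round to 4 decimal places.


Answer: Call price = 5.2387

Derivation:
Put-call parity: C - P = S_0 * exp(-qT) - K * exp(-rT).
S_0 * exp(-qT) = 103.8300 * 0.98363538 = 102.13086144
K * exp(-rT) = 109.8700 * 0.98708414 = 108.45093391
C = P + S*exp(-qT) - K*exp(-rT)
C = 11.5588 + 102.13086144 - 108.45093391 = 5.2387


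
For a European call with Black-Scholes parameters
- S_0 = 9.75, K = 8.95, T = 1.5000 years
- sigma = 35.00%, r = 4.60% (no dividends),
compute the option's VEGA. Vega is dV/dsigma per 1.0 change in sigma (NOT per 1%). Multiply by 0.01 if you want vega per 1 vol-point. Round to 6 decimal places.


d1 = 0.5750206395; d2 = 0.1463599345
phi(d1) = 0.3381509447; exp(-qT) = 1.0000000000; exp(-rT) = 0.9333266801
Vega = S * exp(-qT) * phi(d1) * sqrt(T) = 9.7500 * 1.0000000000 * 0.3381509447 * 1.2247448714 = 4.037949

Answer: Vega = 4.037949


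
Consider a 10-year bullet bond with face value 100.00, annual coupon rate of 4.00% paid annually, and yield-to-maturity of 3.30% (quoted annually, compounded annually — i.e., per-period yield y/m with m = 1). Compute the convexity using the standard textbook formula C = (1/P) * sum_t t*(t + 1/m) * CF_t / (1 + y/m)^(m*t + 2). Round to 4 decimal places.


Coupon per period c = face * coupon_rate / m = 4.000000
Periods per year m = 1; per-period yield y/m = 0.033000
Number of cashflows N = 10
Cashflows (t years, CF_t, discount factor 1/(1+y/m)^(m*t), PV):
  t = 1.0000: CF_t = 4.000000, DF = 0.968054, PV = 3.872217
  t = 2.0000: CF_t = 4.000000, DF = 0.937129, PV = 3.748516
  t = 3.0000: CF_t = 4.000000, DF = 0.907192, PV = 3.628767
  t = 4.0000: CF_t = 4.000000, DF = 0.878211, PV = 3.512843
  t = 5.0000: CF_t = 4.000000, DF = 0.850156, PV = 3.400622
  t = 6.0000: CF_t = 4.000000, DF = 0.822997, PV = 3.291987
  t = 7.0000: CF_t = 4.000000, DF = 0.796705, PV = 3.186822
  t = 8.0000: CF_t = 4.000000, DF = 0.771254, PV = 3.085016
  t = 9.0000: CF_t = 4.000000, DF = 0.746616, PV = 2.986463
  t = 10.0000: CF_t = 104.000000, DF = 0.722764, PV = 75.167503
Price P = sum_t PV_t = 105.880754
Convexity numerator sum_t t*(t + 1/m) * CF_t / (1+y/m)^(m*t + 2):
  t = 1.0000: term = 7.257533
  t = 2.0000: term = 21.077056
  t = 3.0000: term = 40.807466
  t = 4.0000: term = 65.839733
  t = 5.0000: term = 95.604645
  t = 6.0000: term = 129.570672
  t = 7.0000: term = 167.241912
  t = 8.0000: term = 208.156162
  t = 9.0000: term = 251.883062
  t = 10.0000: term = 7748.580802
Convexity = (1/P) * sum = 8736.019044 / 105.880754 = 82.508092

Answer: Convexity = 82.5081


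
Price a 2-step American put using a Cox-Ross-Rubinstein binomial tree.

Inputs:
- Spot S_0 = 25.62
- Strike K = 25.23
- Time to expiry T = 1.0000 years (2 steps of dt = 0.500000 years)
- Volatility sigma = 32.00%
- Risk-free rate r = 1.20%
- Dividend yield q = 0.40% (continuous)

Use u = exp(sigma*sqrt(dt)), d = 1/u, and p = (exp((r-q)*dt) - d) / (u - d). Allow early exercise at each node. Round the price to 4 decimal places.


dt = T/N = 0.500000
u = exp(sigma*sqrt(dt)) = 1.253919; d = 1/u = 0.797499
p = (exp((r-q)*dt) - d) / (u - d) = 0.452453
Discount per step: exp(-r*dt) = 0.994018
Stock lattice S(k, i) with i counting down-moves:
  k=0: S(0,0) = 25.6200
  k=1: S(1,0) = 32.1254; S(1,1) = 20.4319
  k=2: S(2,0) = 40.2827; S(2,1) = 25.6200; S(2,2) = 16.2945
Terminal payoffs V(N, i) = max(K - S_T, 0):
  V(2,0) = 0.000000; V(2,1) = 0.000000; V(2,2) = 8.935544
Backward induction: V(k, i) = exp(-r*dt) * [p * V(k+1, i) + (1-p) * V(k+1, i+1)]; then take max(V_cont, immediate exercise) for American.
  V(1,0) = exp(-r*dt) * [p*0.000000 + (1-p)*0.000000] = 0.000000; exercise = 0.000000; V(1,0) = max -> 0.000000
  V(1,1) = exp(-r*dt) * [p*0.000000 + (1-p)*8.935544] = 4.863362; exercise = 4.798065; V(1,1) = max -> 4.863362
  V(0,0) = exp(-r*dt) * [p*0.000000 + (1-p)*4.863362] = 2.646990; exercise = 0.000000; V(0,0) = max -> 2.646990

Answer: Price = V(0,0) = 2.6470


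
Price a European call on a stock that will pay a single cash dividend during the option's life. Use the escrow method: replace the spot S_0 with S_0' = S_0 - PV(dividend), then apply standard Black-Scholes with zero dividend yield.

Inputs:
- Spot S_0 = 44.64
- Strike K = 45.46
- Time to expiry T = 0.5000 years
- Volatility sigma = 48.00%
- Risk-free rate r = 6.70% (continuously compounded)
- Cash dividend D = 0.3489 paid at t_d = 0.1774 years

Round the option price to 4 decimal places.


Answer: Price = 6.1146

Derivation:
PV(D) = D * exp(-r * t_d) = 0.3489 * 0.98818456 = 0.34477759
S_0' = S_0 - PV(D) = 44.6400 - 0.34477759 = 44.29522241
d1 = (ln(S_0'/K) + (r + sigma^2/2)*T) / (sigma*sqrt(T)) = 0.19193237
d2 = d1 - sigma*sqrt(T) = -0.14747889
exp(-rT) = 0.96705491
N(d1) = 0.57610241; N(d2) = 0.44137702
C = S_0' * N(d1) - K * exp(-rT) * N(d2) = 44.29522241 * 0.57610241 - 45.4600 * 0.96705491 * 0.44137702 = 6.1146


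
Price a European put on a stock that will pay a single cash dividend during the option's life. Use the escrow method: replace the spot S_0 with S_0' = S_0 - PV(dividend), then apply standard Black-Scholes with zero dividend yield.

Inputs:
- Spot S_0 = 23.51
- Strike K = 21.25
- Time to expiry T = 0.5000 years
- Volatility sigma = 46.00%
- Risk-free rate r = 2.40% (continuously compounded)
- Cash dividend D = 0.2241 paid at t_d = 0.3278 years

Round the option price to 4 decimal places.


PV(D) = D * exp(-r * t_d) = 0.2241 * 0.99216367 = 0.22234388
S_0' = S_0 - PV(D) = 23.5100 - 0.22234388 = 23.28765612
d1 = (ln(S_0'/K) + (r + sigma^2/2)*T) / (sigma*sqrt(T)) = 0.48103719
d2 = d1 - sigma*sqrt(T) = 0.15576808
exp(-rT) = 0.98807171
N(-d1) = 0.31524503; N(-d2) = 0.43810792
P = K * exp(-rT) * N(-d2) - S_0' * N(-d1) = 21.2500 * 0.98807171 * 0.43810792 - 23.28765612 * 0.31524503 = 1.8574

Answer: Price = 1.8574


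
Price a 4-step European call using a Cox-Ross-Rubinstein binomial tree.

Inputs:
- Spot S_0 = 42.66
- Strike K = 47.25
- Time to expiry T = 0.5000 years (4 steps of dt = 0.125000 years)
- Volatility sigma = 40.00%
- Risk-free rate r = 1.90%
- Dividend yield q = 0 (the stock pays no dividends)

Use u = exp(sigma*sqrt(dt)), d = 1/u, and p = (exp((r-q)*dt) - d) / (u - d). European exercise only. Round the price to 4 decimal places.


dt = T/N = 0.125000
u = exp(sigma*sqrt(dt)) = 1.151910; d = 1/u = 0.868123
p = (exp((r-q)*dt) - d) / (u - d) = 0.473082
Discount per step: exp(-r*dt) = 0.997628
Stock lattice S(k, i) with i counting down-moves:
  k=0: S(0,0) = 42.6600
  k=1: S(1,0) = 49.1405; S(1,1) = 37.0341
  k=2: S(2,0) = 56.6054; S(2,1) = 42.6600; S(2,2) = 32.1502
  k=3: S(3,0) = 65.2043; S(3,1) = 49.1405; S(3,2) = 37.0341; S(3,3) = 27.9104
  k=4: S(4,0) = 75.1095; S(4,1) = 56.6054; S(4,2) = 42.6600; S(4,3) = 32.1502; S(4,4) = 24.2296
Terminal payoffs V(N, i) = max(S_T - K, 0):
  V(4,0) = 27.859507; V(4,1) = 9.355402; V(4,2) = 0.000000; V(4,3) = 0.000000; V(4,4) = 0.000000
Backward induction: V(k, i) = exp(-r*dt) * [p * V(k+1, i) + (1-p) * V(k+1, i+1)].
  V(3,0) = exp(-r*dt) * [p*27.859507 + (1-p)*9.355402] = 18.066409
  V(3,1) = exp(-r*dt) * [p*9.355402 + (1-p)*0.000000] = 4.415377
  V(3,2) = exp(-r*dt) * [p*0.000000 + (1-p)*0.000000] = 0.000000
  V(3,3) = exp(-r*dt) * [p*0.000000 + (1-p)*0.000000] = 0.000000
  V(2,0) = exp(-r*dt) * [p*18.066409 + (1-p)*4.415377] = 10.847646
  V(2,1) = exp(-r*dt) * [p*4.415377 + (1-p)*0.000000] = 2.083882
  V(2,2) = exp(-r*dt) * [p*0.000000 + (1-p)*0.000000] = 0.000000
  V(1,0) = exp(-r*dt) * [p*10.847646 + (1-p)*2.083882] = 6.215086
  V(1,1) = exp(-r*dt) * [p*2.083882 + (1-p)*0.000000] = 0.983509
  V(0,0) = exp(-r*dt) * [p*6.215086 + (1-p)*0.983509] = 3.450272

Answer: Price = V(0,0) = 3.4503


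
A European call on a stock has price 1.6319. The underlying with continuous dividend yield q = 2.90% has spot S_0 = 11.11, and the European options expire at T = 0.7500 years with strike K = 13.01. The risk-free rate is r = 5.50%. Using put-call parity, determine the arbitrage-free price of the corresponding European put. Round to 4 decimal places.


Answer: Put price = 3.2452

Derivation:
Put-call parity: C - P = S_0 * exp(-qT) - K * exp(-rT).
S_0 * exp(-qT) = 11.1100 * 0.97848483 = 10.87096641
K * exp(-rT) = 13.0100 * 0.95958920 = 12.48425553
P = C - S*exp(-qT) + K*exp(-rT)
P = 1.6319 - 10.87096641 + 12.48425553 = 3.2452


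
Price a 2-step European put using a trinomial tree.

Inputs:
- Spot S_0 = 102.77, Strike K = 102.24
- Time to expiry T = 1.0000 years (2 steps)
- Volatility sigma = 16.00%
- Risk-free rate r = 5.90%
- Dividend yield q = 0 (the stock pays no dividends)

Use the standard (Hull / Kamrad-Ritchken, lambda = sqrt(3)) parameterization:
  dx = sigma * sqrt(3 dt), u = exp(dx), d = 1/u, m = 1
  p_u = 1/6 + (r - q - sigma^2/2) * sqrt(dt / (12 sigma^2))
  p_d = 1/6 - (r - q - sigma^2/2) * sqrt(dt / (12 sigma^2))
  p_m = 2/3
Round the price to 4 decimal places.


Answer: Price = V(0,0) = 2.7633

Derivation:
dt = T/N = 0.500000; dx = sigma*sqrt(3*dt) = 0.195959
u = exp(dx) = 1.216477; d = 1/u = 0.822046
p_u = 0.225608, p_m = 0.666667, p_d = 0.107726
Discount per step: exp(-r*dt) = 0.970931
Stock lattice S(k, j) with j the centered position index:
  k=0: S(0,+0) = 102.7700
  k=1: S(1,-1) = 84.4816; S(1,+0) = 102.7700; S(1,+1) = 125.0174
  k=2: S(2,-2) = 69.4478; S(2,-1) = 84.4816; S(2,+0) = 102.7700; S(2,+1) = 125.0174; S(2,+2) = 152.0808
Terminal payoffs V(N, j) = max(K - S_T, 0):
  V(2,-2) = 32.792219; V(2,-1) = 17.758354; V(2,+0) = 0.000000; V(2,+1) = 0.000000; V(2,+2) = 0.000000
Backward induction: V(k, j) = exp(-r*dt) * [p_u * V(k+1, j+1) + p_m * V(k+1, j) + p_d * V(k+1, j-1)]
  V(1,-1) = exp(-r*dt) * [p_u*0.000000 + p_m*17.758354 + p_d*32.792219] = 14.924636
  V(1,+0) = exp(-r*dt) * [p_u*0.000000 + p_m*0.000000 + p_d*17.758354] = 1.857423
  V(1,+1) = exp(-r*dt) * [p_u*0.000000 + p_m*0.000000 + p_d*0.000000] = 0.000000
  V(0,+0) = exp(-r*dt) * [p_u*0.000000 + p_m*1.857423 + p_d*14.924636] = 2.763319


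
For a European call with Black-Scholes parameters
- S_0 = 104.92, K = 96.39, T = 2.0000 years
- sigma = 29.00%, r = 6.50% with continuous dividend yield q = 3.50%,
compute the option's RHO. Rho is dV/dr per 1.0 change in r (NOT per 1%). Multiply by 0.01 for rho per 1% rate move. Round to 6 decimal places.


Answer: Rho = 94.597699

Derivation:
d1 = 0.5581161960; d2 = 0.1479942629
phi(d1) = 0.3414051522; exp(-qT) = 0.9323938199; exp(-rT) = 0.8780954309
N(d2) = 0.5588263521
Rho = K*T*exp(-rT)*N(d2) = 96.3900 * 2.0000 * 0.8780954309 * 0.5588263521 = 94.597699


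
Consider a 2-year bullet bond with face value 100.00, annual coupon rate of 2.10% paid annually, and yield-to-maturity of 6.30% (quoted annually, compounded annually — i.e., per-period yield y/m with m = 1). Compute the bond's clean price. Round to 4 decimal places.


Coupon per period c = face * coupon_rate / m = 2.100000
Periods per year m = 1; per-period yield y/m = 0.063000
Number of cashflows N = 2
Cashflows (t years, CF_t, discount factor 1/(1+y/m)^(m*t), PV):
  t = 1.0000: CF_t = 2.100000, DF = 0.940734, PV = 1.975541
  t = 2.0000: CF_t = 102.100000, DF = 0.884980, PV = 90.356461
Price P = sum_t PV_t = 92.332002

Answer: Price = 92.3320


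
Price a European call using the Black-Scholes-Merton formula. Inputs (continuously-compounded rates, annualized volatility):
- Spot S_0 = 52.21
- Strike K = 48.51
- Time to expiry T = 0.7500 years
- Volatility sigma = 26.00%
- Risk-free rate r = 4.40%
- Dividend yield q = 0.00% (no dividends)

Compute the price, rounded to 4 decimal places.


Answer: Price = 7.5664

Derivation:
d1 = (ln(S/K) + (r - q + 0.5*sigma^2) * T) / (sigma * sqrt(T)) = 0.58558455
d2 = d1 - sigma * sqrt(T) = 0.36041795
exp(-rT) = 0.96753856; exp(-qT) = 1.00000000
C = S_0 * exp(-qT) * N(d1) - K * exp(-rT) * N(d2)
N(d1) = 0.72092263; N(d2) = 0.64073270
C = 52.2100 * 1.00000000 * 0.72092263 - 48.5100 * 0.96753856 * 0.64073270 = 7.5664


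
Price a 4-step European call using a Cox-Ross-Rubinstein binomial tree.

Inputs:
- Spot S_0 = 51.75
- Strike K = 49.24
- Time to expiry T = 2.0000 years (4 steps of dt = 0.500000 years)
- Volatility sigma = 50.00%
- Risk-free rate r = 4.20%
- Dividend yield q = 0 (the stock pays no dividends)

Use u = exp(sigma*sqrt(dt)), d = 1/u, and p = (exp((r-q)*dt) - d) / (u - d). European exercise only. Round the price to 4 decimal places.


dt = T/N = 0.500000
u = exp(sigma*sqrt(dt)) = 1.424119; d = 1/u = 0.702189
p = (exp((r-q)*dt) - d) / (u - d) = 0.441917
Discount per step: exp(-r*dt) = 0.979219
Stock lattice S(k, i) with i counting down-moves:
  k=0: S(0,0) = 51.7500
  k=1: S(1,0) = 73.6982; S(1,1) = 36.3383
  k=2: S(2,0) = 104.9550; S(2,1) = 51.7500; S(2,2) = 25.5163
  k=3: S(3,0) = 149.4683; S(3,1) = 73.6982; S(3,2) = 36.3383; S(3,3) = 17.9173
  k=4: S(4,0) = 212.8607; S(4,1) = 104.9550; S(4,2) = 51.7500; S(4,3) = 25.5163; S(4,4) = 12.5813
Terminal payoffs V(N, i) = max(S_T - K, 0):
  V(4,0) = 163.620707; V(4,1) = 55.714950; V(4,2) = 2.510000; V(4,3) = 0.000000; V(4,4) = 0.000000
Backward induction: V(k, i) = exp(-r*dt) * [p * V(k+1, i) + (1-p) * V(k+1, i+1)].
  V(3,0) = exp(-r*dt) * [p*163.620707 + (1-p)*55.714950] = 101.251599
  V(3,1) = exp(-r*dt) * [p*55.714950 + (1-p)*2.510000] = 25.481417
  V(3,2) = exp(-r*dt) * [p*2.510000 + (1-p)*0.000000] = 1.086162
  V(3,3) = exp(-r*dt) * [p*0.000000 + (1-p)*0.000000] = 0.000000
  V(2,0) = exp(-r*dt) * [p*101.251599 + (1-p)*25.481417] = 57.740202
  V(2,1) = exp(-r*dt) * [p*25.481417 + (1-p)*1.086162] = 11.620241
  V(2,2) = exp(-r*dt) * [p*1.086162 + (1-p)*0.000000] = 0.470019
  V(1,0) = exp(-r*dt) * [p*57.740202 + (1-p)*11.620241] = 31.336424
  V(1,1) = exp(-r*dt) * [p*11.620241 + (1-p)*0.470019] = 5.285329
  V(0,0) = exp(-r*dt) * [p*31.336424 + (1-p)*5.285329] = 16.448682

Answer: Price = V(0,0) = 16.4487


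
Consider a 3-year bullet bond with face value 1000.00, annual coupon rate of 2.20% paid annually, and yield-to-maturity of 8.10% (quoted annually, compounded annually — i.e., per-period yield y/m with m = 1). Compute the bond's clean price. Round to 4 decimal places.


Coupon per period c = face * coupon_rate / m = 22.000000
Periods per year m = 1; per-period yield y/m = 0.081000
Number of cashflows N = 3
Cashflows (t years, CF_t, discount factor 1/(1+y/m)^(m*t), PV):
  t = 1.0000: CF_t = 22.000000, DF = 0.925069, PV = 20.351526
  t = 2.0000: CF_t = 22.000000, DF = 0.855753, PV = 18.826574
  t = 3.0000: CF_t = 1022.000000, DF = 0.791631, PV = 809.047116
Price P = sum_t PV_t = 848.225216

Answer: Price = 848.2252


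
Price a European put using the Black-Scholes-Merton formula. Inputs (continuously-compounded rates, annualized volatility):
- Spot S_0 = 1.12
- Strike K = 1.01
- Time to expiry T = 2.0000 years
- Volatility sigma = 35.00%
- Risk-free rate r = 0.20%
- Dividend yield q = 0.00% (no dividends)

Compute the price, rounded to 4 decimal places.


d1 = (ln(S/K) + (r - q + 0.5*sigma^2) * T) / (sigma * sqrt(T)) = 0.46442441
d2 = d1 - sigma * sqrt(T) = -0.03055034
exp(-rT) = 0.99600799; exp(-qT) = 1.00000000
P = K * exp(-rT) * N(-d2) - S_0 * exp(-qT) * N(-d1)
N(-d1) = 0.32117185; N(-d2) = 0.51218593
P = 1.0100 * 0.99600799 * 0.51218593 - 1.1200 * 1.00000000 * 0.32117185 = 0.1555

Answer: Price = 0.1555


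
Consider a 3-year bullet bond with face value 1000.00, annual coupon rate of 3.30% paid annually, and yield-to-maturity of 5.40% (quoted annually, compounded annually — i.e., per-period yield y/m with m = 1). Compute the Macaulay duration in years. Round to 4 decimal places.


Coupon per period c = face * coupon_rate / m = 33.000000
Periods per year m = 1; per-period yield y/m = 0.054000
Number of cashflows N = 3
Cashflows (t years, CF_t, discount factor 1/(1+y/m)^(m*t), PV):
  t = 1.0000: CF_t = 33.000000, DF = 0.948767, PV = 31.309298
  t = 2.0000: CF_t = 33.000000, DF = 0.900158, PV = 29.705216
  t = 3.0000: CF_t = 1033.000000, DF = 0.854040, PV = 882.223230
Price P = sum_t PV_t = 943.237744
Macaulay numerator sum_t t * PV_t:
  t * PV_t at t = 1.0000: 31.309298
  t * PV_t at t = 2.0000: 59.410432
  t * PV_t at t = 3.0000: 2646.669689
Macaulay duration D = (sum_t t * PV_t) / P = 2737.389419 / 943.237744 = 2.902120

Answer: Macaulay duration = 2.9021 years


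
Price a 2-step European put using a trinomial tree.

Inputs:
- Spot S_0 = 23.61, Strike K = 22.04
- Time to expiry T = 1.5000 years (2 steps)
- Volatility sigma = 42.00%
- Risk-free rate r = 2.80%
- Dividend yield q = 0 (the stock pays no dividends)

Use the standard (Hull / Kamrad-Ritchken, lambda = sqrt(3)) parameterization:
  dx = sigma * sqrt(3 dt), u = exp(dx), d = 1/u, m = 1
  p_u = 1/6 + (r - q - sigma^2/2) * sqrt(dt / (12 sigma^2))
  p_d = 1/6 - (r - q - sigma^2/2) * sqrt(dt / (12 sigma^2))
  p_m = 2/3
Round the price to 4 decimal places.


dt = T/N = 0.750000; dx = sigma*sqrt(3*dt) = 0.630000
u = exp(dx) = 1.877611; d = 1/u = 0.532592
p_u = 0.130833, p_m = 0.666667, p_d = 0.202500
Discount per step: exp(-r*dt) = 0.979219
Stock lattice S(k, j) with j the centered position index:
  k=0: S(0,+0) = 23.6100
  k=1: S(1,-1) = 12.5745; S(1,+0) = 23.6100; S(1,+1) = 44.3304
  k=2: S(2,-2) = 6.6971; S(2,-1) = 12.5745; S(2,+0) = 23.6100; S(2,+1) = 44.3304; S(2,+2) = 83.2352
Terminal payoffs V(N, j) = max(K - S_T, 0):
  V(2,-2) = 15.342928; V(2,-1) = 9.465508; V(2,+0) = 0.000000; V(2,+1) = 0.000000; V(2,+2) = 0.000000
Backward induction: V(k, j) = exp(-r*dt) * [p_u * V(k+1, j+1) + p_m * V(k+1, j) + p_d * V(k+1, j-1)]
  V(1,-1) = exp(-r*dt) * [p_u*0.000000 + p_m*9.465508 + p_d*15.342928] = 9.221581
  V(1,+0) = exp(-r*dt) * [p_u*0.000000 + p_m*0.000000 + p_d*9.465508] = 1.876933
  V(1,+1) = exp(-r*dt) * [p_u*0.000000 + p_m*0.000000 + p_d*0.000000] = 0.000000
  V(0,+0) = exp(-r*dt) * [p_u*0.000000 + p_m*1.876933 + p_d*9.221581] = 3.053850

Answer: Price = V(0,0) = 3.0538
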